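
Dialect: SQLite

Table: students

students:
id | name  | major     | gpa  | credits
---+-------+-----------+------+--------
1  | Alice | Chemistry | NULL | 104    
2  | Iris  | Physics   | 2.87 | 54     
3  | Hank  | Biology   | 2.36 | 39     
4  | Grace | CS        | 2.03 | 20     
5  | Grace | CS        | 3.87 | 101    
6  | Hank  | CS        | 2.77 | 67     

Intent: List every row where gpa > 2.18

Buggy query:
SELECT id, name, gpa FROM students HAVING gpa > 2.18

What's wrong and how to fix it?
Bug: This is a non-aggregate query (no GROUP BY, no aggregates), so in SQLite the HAVING clause is invalid here; a row-level condition belongs in WHERE

Fix: Replace HAVING with WHERE since the condition applies to individual rows

Corrected query:
SELECT id, name, gpa FROM students WHERE gpa > 2.18

Result:
id | name  | gpa 
---+-------+-----
2  | Iris  | 2.87
3  | Hank  | 2.36
5  | Grace | 3.87
6  | Hank  | 2.77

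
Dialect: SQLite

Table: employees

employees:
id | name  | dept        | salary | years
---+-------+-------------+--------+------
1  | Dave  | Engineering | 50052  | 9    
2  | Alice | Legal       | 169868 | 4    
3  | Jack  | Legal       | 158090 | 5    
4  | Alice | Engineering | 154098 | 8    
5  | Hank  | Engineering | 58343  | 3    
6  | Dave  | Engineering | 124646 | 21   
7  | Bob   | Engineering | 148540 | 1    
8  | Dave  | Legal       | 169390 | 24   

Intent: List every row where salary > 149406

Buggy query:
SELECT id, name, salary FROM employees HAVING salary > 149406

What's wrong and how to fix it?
Bug: This is a non-aggregate query (no GROUP BY, no aggregates), so in SQLite the HAVING clause is invalid here; a row-level condition belongs in WHERE

Fix: Use WHERE for row-level filtering

Corrected query:
SELECT id, name, salary FROM employees WHERE salary > 149406

Result:
id | name  | salary
---+-------+-------
2  | Alice | 169868
3  | Jack  | 158090
4  | Alice | 154098
8  | Dave  | 169390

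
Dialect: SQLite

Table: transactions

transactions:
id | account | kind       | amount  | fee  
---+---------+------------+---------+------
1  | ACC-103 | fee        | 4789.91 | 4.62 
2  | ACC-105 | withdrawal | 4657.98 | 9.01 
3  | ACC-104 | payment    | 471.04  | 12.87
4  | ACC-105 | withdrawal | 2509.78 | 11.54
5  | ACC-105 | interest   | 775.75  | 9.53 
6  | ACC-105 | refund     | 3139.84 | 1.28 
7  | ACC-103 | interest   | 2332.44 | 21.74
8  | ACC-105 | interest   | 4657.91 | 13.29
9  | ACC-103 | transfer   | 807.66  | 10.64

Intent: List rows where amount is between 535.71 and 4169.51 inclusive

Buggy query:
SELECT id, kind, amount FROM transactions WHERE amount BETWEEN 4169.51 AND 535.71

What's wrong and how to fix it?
Bug: BETWEEN expects the lower bound first; with 4169.51 AND 535.71 the range is empty

Fix: Write BETWEEN 535.71 AND 4169.51

Corrected query:
SELECT id, kind, amount FROM transactions WHERE amount BETWEEN 535.71 AND 4169.51

Result:
id | kind       | amount 
---+------------+--------
4  | withdrawal | 2509.78
5  | interest   | 775.75 
6  | refund     | 3139.84
7  | interest   | 2332.44
9  | transfer   | 807.66 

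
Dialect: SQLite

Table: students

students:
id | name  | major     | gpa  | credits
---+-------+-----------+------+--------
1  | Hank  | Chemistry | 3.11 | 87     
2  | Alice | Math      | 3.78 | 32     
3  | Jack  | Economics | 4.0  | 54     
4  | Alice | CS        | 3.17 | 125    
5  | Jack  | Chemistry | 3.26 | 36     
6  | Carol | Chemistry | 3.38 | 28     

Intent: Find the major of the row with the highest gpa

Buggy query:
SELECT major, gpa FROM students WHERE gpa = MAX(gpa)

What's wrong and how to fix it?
Bug: MAX(gpa) is an aggregate and cannot be used directly in WHERE

Fix: Use a subquery: WHERE gpa = (SELECT MAX(gpa) FROM students)

Corrected query:
SELECT major, gpa FROM students WHERE gpa = (SELECT MAX(gpa) FROM students)

Result:
major     | gpa
----------+----
Economics | 4  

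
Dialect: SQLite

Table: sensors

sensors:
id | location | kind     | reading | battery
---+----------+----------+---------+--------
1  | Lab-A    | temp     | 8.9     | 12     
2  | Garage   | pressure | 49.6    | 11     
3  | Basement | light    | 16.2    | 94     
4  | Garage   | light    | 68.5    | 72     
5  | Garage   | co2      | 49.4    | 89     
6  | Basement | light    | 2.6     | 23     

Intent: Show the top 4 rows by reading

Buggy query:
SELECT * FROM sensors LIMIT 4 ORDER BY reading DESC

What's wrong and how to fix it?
Bug: ORDER BY cannot follow LIMIT; LIMIT is the final clause

Fix: Swap the clauses: ORDER BY first, then LIMIT

Corrected query:
SELECT * FROM sensors ORDER BY reading DESC LIMIT 4

Result:
id | location | kind     | reading | battery
---+----------+----------+---------+--------
4  | Garage   | light    | 68.5    | 72     
2  | Garage   | pressure | 49.6    | 11     
5  | Garage   | co2      | 49.4    | 89     
3  | Basement | light    | 16.2    | 94     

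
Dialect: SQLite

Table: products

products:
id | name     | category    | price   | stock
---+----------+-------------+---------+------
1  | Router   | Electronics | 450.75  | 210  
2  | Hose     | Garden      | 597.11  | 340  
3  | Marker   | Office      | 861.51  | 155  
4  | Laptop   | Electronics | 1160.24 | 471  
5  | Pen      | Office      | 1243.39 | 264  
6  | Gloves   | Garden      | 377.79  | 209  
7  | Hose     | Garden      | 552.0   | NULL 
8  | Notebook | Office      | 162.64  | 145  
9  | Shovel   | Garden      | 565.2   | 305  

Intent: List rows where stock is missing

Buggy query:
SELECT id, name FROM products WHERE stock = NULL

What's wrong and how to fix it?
Bug: Comparing to NULL with '=' never matches; NULL = NULL is unknown, not true

Fix: Use IS NULL to test for NULL

Corrected query:
SELECT id, name FROM products WHERE stock IS NULL

Result:
id | name
---+-----
7  | Hose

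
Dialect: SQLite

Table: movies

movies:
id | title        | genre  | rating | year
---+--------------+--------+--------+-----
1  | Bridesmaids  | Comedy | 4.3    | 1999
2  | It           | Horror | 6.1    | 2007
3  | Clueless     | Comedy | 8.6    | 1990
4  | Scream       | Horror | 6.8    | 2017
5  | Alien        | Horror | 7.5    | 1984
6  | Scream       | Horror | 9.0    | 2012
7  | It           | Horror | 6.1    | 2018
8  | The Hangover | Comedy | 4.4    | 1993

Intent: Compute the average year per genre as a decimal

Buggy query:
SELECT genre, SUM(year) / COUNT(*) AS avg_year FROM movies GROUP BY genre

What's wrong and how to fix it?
Bug: Both operands are integers, so '/' performs integer division and truncates

Fix: Cast one side to REAL so the division keeps the fractional part

Corrected query:
SELECT genre, SUM(year) * 1.0 / COUNT(*) AS avg_year FROM movies GROUP BY genre

Result:
genre  | avg_year
-------+---------
Comedy | 1994    
Horror | 2007.6  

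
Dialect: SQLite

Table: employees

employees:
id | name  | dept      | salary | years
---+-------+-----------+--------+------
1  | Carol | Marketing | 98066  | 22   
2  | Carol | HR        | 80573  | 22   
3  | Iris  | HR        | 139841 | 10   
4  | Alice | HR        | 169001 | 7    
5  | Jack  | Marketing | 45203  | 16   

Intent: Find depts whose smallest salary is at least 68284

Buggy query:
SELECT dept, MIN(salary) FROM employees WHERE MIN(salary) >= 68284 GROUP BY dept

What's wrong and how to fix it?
Bug: Aggregates like MIN are computed per group after WHERE runs

Fix: Use HAVING for the per-group MIN condition

Corrected query:
SELECT dept, MIN(salary) FROM employees GROUP BY dept HAVING MIN(salary) >= 68284

Result:
dept | MIN(salary)
-----+------------
HR   | 80573      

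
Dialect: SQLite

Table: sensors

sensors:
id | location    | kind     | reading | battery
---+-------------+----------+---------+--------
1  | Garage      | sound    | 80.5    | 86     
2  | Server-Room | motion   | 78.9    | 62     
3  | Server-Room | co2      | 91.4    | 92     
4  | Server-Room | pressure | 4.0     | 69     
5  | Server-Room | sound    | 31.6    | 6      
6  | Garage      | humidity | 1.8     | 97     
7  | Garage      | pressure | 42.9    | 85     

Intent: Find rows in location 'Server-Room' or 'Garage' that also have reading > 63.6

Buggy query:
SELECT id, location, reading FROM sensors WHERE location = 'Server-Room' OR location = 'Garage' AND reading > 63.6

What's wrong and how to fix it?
Bug: AND binds tighter than OR, so this parses as location = 'Server-Room' OR (location = 'Garage' AND reading > 63.6)

Fix: Group the OR with parentheses (or use IN), then AND the threshold

Corrected query:
SELECT id, location, reading FROM sensors WHERE (location = 'Server-Room' OR location = 'Garage') AND reading > 63.6

Result:
id | location    | reading
---+-------------+--------
1  | Garage      | 80.5   
2  | Server-Room | 78.9   
3  | Server-Room | 91.4   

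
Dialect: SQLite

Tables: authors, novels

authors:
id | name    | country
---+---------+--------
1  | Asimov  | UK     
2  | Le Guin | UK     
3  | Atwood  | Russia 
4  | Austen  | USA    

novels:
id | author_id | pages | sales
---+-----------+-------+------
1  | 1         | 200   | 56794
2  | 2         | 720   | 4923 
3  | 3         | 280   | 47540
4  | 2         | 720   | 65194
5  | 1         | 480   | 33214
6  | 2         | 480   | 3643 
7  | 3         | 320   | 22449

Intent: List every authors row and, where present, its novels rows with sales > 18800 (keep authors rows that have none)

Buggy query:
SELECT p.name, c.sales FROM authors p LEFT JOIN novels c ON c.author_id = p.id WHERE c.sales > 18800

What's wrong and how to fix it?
Bug: Filtering c.sales in WHERE discards the NULL rows produced by LEFT JOIN, turning it into an inner join

Fix: Put 'c.sales > 18800' in the JOIN's ON clause instead of WHERE

Corrected query:
SELECT p.name, c.sales FROM authors p LEFT JOIN novels c ON c.author_id = p.id AND c.sales > 18800

Result:
name    | sales
--------+------
Asimov  | 33214
Asimov  | 56794
Le Guin | 65194
Atwood  | 22449
Atwood  | 47540
Austen  | NULL 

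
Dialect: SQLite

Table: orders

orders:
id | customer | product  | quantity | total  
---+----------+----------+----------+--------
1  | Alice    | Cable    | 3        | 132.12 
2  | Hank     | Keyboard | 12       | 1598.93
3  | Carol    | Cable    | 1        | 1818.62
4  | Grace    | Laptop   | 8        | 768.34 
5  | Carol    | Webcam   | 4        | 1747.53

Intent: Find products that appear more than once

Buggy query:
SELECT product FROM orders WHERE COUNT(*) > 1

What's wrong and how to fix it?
Bug: WHERE can't reference COUNT(*); aggregates are computed after WHERE

Fix: Group first, then use HAVING for the count condition

Corrected query:
SELECT product FROM orders GROUP BY product HAVING COUNT(*) > 1

Result:
product
-------
Cable  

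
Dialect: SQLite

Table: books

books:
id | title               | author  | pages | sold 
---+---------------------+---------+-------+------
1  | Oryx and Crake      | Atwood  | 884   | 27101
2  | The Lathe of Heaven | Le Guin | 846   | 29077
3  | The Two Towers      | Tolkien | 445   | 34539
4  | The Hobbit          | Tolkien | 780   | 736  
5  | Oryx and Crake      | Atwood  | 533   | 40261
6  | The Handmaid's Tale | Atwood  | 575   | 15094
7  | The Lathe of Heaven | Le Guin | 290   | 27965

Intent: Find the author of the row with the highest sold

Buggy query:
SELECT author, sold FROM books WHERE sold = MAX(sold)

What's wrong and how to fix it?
Bug: WHERE is evaluated per row; an aggregate over the whole table isn't defined there

Fix: Use a subquery: WHERE sold = (SELECT MAX(sold) FROM books)

Corrected query:
SELECT author, sold FROM books WHERE sold = (SELECT MAX(sold) FROM books)

Result:
author | sold 
-------+------
Atwood | 40261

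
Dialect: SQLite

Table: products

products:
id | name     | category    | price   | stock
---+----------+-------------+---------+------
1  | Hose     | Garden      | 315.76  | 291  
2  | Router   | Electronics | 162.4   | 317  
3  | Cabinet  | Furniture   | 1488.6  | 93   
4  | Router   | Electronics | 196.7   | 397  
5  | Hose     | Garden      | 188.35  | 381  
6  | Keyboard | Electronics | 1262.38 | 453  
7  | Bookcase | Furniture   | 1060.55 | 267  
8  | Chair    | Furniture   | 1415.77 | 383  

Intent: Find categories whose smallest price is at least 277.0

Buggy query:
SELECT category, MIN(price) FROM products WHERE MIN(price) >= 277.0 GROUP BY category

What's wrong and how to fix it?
Bug: MIN() in WHERE is a misuse of aggregate

Fix: Replace WHERE with HAVING after the GROUP BY

Corrected query:
SELECT category, MIN(price) FROM products GROUP BY category HAVING MIN(price) >= 277.0

Result:
category  | MIN(price)
----------+-----------
Furniture | 1060.55   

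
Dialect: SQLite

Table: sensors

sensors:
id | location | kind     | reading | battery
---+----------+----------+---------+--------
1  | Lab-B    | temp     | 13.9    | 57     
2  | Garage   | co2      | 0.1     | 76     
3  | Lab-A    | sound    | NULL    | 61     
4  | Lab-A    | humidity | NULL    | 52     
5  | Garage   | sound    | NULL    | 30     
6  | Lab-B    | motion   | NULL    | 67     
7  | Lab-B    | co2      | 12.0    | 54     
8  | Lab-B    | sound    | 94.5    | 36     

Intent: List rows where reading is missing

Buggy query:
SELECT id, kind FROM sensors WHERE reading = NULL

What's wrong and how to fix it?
Bug: Comparing to NULL with '=' never matches; NULL = NULL is unknown, not true

Fix: Use IS NULL to test for NULL

Corrected query:
SELECT id, kind FROM sensors WHERE reading IS NULL

Result:
id | kind    
---+---------
3  | sound   
4  | humidity
5  | sound   
6  | motion  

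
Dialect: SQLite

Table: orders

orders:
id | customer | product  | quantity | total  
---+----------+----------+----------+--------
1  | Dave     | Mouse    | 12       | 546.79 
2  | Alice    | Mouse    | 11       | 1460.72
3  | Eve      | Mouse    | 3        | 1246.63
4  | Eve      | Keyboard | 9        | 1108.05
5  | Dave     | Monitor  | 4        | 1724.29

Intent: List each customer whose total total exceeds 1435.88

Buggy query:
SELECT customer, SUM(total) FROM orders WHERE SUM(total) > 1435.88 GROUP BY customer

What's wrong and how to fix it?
Bug: WHERE runs before GROUP BY, so aggregates aren't available there

Fix: Use HAVING (which filters groups after aggregation) instead of WHERE

Corrected query:
SELECT customer, SUM(total) FROM orders GROUP BY customer HAVING SUM(total) > 1435.88

Result:
customer | SUM(total)
---------+-----------
Alice    | 1460.72   
Dave     | 2271.08   
Eve      | 2354.68   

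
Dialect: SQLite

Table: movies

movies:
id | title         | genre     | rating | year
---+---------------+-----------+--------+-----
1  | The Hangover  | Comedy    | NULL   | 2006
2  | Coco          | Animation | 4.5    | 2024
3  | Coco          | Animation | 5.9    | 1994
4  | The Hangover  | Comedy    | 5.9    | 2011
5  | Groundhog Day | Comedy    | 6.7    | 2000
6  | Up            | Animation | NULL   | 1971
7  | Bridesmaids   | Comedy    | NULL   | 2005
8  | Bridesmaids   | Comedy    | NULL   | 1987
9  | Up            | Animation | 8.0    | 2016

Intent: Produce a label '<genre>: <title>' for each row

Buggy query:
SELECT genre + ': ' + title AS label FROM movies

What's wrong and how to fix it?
Bug: '+' is numeric addition; on text columns SQLite converts them to 0 instead of concatenating

Fix: Replace + with || to concatenate text

Corrected query:
SELECT genre || ': ' || title AS label FROM movies

Result:
label                
---------------------
Comedy: The Hangover 
Animation: Coco      
Animation: Coco      
Comedy: The Hangover 
Comedy: Groundhog Day
Animation: Up        
Comedy: Bridesmaids  
Comedy: Bridesmaids  
Animation: Up        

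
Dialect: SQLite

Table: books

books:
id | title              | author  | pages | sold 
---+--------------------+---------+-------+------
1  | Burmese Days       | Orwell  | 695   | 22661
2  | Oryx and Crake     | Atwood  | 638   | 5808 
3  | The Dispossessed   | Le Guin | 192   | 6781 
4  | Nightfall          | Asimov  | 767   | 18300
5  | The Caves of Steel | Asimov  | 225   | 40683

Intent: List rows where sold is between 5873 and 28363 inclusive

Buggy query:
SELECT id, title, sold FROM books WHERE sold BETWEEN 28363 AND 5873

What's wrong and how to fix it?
Bug: The bounds are reversed; BETWEEN a AND b requires a <= b to match anything

Fix: Write BETWEEN 5873 AND 28363

Corrected query:
SELECT id, title, sold FROM books WHERE sold BETWEEN 5873 AND 28363

Result:
id | title            | sold 
---+------------------+------
1  | Burmese Days     | 22661
3  | The Dispossessed | 6781 
4  | Nightfall        | 18300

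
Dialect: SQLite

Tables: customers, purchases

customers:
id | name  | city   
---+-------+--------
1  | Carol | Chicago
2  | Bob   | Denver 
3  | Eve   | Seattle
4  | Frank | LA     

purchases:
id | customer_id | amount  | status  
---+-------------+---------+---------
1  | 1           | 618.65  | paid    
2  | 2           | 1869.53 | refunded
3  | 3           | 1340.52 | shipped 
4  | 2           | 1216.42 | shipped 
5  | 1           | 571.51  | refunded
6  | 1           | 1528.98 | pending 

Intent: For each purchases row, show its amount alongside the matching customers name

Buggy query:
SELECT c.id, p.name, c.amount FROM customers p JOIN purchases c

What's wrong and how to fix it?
Bug: JOIN with no ON clause produces a cartesian product; every purchases row pairs with every customers row

Fix: Specify the join condition linking the foreign key to the parent id

Corrected query:
SELECT c.id, p.name, c.amount FROM customers p JOIN purchases c ON c.customer_id = p.id

Result:
id | name  | amount 
---+-------+--------
1  | Carol | 618.65 
2  | Bob   | 1869.53
3  | Eve   | 1340.52
4  | Bob   | 1216.42
5  | Carol | 571.51 
6  | Carol | 1528.98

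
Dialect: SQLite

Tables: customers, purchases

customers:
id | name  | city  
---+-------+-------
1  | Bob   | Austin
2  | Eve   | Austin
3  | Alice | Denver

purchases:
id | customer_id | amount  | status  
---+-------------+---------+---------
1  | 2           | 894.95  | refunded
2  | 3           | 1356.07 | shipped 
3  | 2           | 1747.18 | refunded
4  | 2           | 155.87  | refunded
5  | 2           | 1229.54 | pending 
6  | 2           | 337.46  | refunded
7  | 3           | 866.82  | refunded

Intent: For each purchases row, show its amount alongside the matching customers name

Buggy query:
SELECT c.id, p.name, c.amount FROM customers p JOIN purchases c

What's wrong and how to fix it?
Bug: Missing join condition: each purchases row is matched to all customers rows instead of just its own

Fix: Add ON c.customer_id = p.id to the JOIN

Corrected query:
SELECT c.id, p.name, c.amount FROM customers p JOIN purchases c ON c.customer_id = p.id

Result:
id | name  | amount 
---+-------+--------
1  | Eve   | 894.95 
2  | Alice | 1356.07
3  | Eve   | 1747.18
4  | Eve   | 155.87 
5  | Eve   | 1229.54
6  | Eve   | 337.46 
7  | Alice | 866.82 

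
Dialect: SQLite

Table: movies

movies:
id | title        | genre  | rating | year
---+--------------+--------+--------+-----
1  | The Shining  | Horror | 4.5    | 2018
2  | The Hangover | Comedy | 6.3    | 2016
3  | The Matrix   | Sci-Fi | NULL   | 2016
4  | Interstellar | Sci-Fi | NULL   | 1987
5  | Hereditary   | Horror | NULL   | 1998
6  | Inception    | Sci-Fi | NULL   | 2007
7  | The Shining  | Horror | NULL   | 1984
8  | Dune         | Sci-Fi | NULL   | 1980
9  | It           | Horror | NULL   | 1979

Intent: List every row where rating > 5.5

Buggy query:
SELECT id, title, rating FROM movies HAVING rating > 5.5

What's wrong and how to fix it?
Bug: HAVING filters the output of aggregation, but this query has no GROUP BY and no aggregate functions, so SQLite rejects it (HAVING clause on a non-aggregate query); the condition here is per row

Fix: Replace HAVING with WHERE since the condition applies to individual rows

Corrected query:
SELECT id, title, rating FROM movies WHERE rating > 5.5

Result:
id | title        | rating
---+--------------+-------
2  | The Hangover | 6.3   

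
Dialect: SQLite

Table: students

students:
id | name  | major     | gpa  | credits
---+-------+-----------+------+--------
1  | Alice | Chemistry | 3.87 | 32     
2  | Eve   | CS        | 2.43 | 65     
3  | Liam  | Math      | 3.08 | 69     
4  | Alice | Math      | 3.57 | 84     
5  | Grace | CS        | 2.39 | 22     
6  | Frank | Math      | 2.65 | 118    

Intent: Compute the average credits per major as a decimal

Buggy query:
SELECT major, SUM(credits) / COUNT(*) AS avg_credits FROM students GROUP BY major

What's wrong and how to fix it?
Bug: Both operands are integers, so '/' performs integer division and truncates

Fix: Multiply by 1.0 (or CAST to REAL) to force floating-point division

Corrected query:
SELECT major, SUM(credits) * 1.0 / COUNT(*) AS avg_credits FROM students GROUP BY major

Result:
major     | avg_credits
----------+------------
CS        | 43.5       
Chemistry | 32         
Math      | 90.333333  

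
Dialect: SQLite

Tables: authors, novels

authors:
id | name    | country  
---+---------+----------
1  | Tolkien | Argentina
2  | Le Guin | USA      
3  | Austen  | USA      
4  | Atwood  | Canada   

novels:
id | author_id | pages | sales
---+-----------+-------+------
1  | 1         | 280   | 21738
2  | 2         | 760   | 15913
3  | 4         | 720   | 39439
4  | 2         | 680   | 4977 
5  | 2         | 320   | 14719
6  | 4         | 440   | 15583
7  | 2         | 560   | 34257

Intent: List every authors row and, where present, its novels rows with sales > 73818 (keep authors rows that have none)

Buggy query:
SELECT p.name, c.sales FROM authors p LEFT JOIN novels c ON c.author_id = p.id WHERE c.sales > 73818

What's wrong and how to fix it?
Bug: A WHERE condition on the right-hand table after LEFT JOIN drops unmatched parents

Fix: Move the right-table condition into the ON clause so unmatched parents are kept

Corrected query:
SELECT p.name, c.sales FROM authors p LEFT JOIN novels c ON c.author_id = p.id AND c.sales > 73818

Result:
name    | sales
--------+------
Tolkien | NULL 
Le Guin | NULL 
Austen  | NULL 
Atwood  | NULL 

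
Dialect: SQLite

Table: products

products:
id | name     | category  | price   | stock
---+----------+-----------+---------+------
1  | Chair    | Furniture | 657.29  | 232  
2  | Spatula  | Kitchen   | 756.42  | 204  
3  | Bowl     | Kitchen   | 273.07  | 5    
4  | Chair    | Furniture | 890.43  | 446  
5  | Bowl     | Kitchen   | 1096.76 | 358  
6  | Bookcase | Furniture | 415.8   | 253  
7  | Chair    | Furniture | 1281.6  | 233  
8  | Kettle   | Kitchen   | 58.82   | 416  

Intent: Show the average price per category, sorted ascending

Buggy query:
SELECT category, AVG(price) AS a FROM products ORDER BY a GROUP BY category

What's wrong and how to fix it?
Bug: ORDER BY appears before GROUP BY; SQL clause order requires GROUP BY first

Fix: Move ORDER BY to the end, after GROUP BY

Corrected query:
SELECT category, AVG(price) AS a FROM products GROUP BY category ORDER BY a

Result:
category  | a       
----------+---------
Kitchen   | 546.2675
Furniture | 811.28  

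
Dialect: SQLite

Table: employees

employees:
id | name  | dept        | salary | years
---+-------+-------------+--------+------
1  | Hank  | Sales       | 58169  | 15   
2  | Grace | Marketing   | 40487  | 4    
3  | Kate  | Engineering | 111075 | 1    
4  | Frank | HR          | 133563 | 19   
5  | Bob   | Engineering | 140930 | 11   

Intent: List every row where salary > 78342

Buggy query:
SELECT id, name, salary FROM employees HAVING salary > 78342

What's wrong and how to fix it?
Bug: HAVING filters the output of aggregation, but this query has no GROUP BY and no aggregate functions, so SQLite rejects it (HAVING clause on a non-aggregate query); the condition here is per row

Fix: Use WHERE for row-level filtering

Corrected query:
SELECT id, name, salary FROM employees WHERE salary > 78342

Result:
id | name  | salary
---+-------+-------
3  | Kate  | 111075
4  | Frank | 133563
5  | Bob   | 140930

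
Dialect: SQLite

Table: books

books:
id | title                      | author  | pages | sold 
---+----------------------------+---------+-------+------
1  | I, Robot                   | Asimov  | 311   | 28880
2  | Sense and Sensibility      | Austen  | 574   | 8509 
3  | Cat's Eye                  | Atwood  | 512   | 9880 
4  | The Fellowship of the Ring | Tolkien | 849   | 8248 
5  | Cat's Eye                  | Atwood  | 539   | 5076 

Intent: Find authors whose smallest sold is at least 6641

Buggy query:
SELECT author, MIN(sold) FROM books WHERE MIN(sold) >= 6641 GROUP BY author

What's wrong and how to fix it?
Bug: MIN() in WHERE is a misuse of aggregate

Fix: Use HAVING for the per-group MIN condition

Corrected query:
SELECT author, MIN(sold) FROM books GROUP BY author HAVING MIN(sold) >= 6641

Result:
author  | MIN(sold)
--------+----------
Asimov  | 28880    
Austen  | 8509     
Tolkien | 8248     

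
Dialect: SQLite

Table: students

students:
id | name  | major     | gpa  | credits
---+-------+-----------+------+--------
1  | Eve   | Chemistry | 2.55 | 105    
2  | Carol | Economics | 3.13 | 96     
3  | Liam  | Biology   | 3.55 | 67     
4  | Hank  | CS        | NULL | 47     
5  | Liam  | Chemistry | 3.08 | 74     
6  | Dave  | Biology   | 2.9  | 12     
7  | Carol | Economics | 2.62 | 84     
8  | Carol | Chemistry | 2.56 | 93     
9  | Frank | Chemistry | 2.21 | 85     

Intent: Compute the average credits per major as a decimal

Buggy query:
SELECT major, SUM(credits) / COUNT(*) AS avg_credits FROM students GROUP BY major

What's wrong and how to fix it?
Bug: Both operands are integers, so '/' performs integer division and truncates

Fix: Cast one side to REAL so the division keeps the fractional part

Corrected query:
SELECT major, SUM(credits) * 1.0 / COUNT(*) AS avg_credits FROM students GROUP BY major

Result:
major     | avg_credits
----------+------------
Biology   | 39.5       
CS        | 47         
Chemistry | 89.25      
Economics | 90         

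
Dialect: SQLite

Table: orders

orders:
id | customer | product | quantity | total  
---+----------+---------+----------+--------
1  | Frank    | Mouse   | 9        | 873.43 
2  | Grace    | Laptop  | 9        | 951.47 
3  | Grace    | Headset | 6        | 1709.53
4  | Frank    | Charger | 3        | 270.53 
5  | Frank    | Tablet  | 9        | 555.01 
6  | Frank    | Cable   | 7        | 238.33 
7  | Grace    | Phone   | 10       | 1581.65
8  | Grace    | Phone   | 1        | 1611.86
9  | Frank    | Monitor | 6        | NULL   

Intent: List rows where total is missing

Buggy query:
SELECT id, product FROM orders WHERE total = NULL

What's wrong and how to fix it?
Bug: Comparing to NULL with '=' never matches; NULL = NULL is unknown, not true

Fix: Replace '= NULL' with 'IS NULL'

Corrected query:
SELECT id, product FROM orders WHERE total IS NULL

Result:
id | product
---+--------
9  | Monitor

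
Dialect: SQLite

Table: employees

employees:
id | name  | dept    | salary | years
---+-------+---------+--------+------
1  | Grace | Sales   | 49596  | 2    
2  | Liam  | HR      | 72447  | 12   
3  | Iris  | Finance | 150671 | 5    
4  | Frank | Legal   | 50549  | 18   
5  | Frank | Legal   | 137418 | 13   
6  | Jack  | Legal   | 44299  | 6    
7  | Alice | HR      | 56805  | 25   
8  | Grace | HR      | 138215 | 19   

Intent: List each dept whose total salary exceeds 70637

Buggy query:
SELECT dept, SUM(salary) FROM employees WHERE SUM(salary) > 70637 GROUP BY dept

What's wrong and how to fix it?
Bug: Aggregate functions cannot appear in a WHERE clause

Fix: Use HAVING (which filters groups after aggregation) instead of WHERE

Corrected query:
SELECT dept, SUM(salary) FROM employees GROUP BY dept HAVING SUM(salary) > 70637

Result:
dept    | SUM(salary)
--------+------------
Finance | 150671     
HR      | 267467     
Legal   | 232266     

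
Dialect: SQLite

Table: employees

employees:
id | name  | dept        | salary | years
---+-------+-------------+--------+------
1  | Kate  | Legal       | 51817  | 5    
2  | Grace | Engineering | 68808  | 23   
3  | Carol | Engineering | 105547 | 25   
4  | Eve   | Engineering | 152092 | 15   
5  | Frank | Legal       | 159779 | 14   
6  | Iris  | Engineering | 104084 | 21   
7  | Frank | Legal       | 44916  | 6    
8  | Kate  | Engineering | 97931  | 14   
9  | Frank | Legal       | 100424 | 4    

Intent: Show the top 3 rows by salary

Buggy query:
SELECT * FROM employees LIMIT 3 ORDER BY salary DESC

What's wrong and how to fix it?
Bug: ORDER BY cannot follow LIMIT; LIMIT is the final clause

Fix: Swap the clauses: ORDER BY first, then LIMIT

Corrected query:
SELECT * FROM employees ORDER BY salary DESC LIMIT 3

Result:
id | name  | dept        | salary | years
---+-------+-------------+--------+------
5  | Frank | Legal       | 159779 | 14   
4  | Eve   | Engineering | 152092 | 15   
3  | Carol | Engineering | 105547 | 25   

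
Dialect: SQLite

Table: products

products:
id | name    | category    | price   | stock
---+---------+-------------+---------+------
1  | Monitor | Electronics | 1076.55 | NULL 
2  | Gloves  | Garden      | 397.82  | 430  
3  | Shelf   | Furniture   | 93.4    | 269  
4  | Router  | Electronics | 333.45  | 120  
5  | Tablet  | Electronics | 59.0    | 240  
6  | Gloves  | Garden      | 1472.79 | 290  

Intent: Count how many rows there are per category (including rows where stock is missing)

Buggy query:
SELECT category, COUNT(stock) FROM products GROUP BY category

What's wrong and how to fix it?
Bug: COUNT(column) counts non-NULL values only; rows with NULL stock aren't counted

Fix: Use COUNT(*) to count all rows regardless of NULL

Corrected query:
SELECT category, COUNT(*) FROM products GROUP BY category

Result:
category    | COUNT(*)
------------+---------
Electronics | 3       
Furniture   | 1       
Garden      | 2       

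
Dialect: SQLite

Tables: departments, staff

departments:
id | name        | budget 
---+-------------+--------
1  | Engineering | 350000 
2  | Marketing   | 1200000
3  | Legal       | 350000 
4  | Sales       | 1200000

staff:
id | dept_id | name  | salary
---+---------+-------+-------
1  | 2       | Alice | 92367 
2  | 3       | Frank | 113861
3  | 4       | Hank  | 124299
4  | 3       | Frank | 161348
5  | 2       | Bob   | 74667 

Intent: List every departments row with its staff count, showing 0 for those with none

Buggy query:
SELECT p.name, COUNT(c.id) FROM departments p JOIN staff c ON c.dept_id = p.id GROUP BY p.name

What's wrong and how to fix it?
Bug: An inner join excludes parents with zero children

Fix: Switch to LEFT JOIN to retain unmatched parent rows

Corrected query:
SELECT p.name, COUNT(c.id) FROM departments p LEFT JOIN staff c ON c.dept_id = p.id GROUP BY p.name

Result:
name        | COUNT(c.id)
------------+------------
Engineering | 0          
Legal       | 2          
Marketing   | 2          
Sales       | 1          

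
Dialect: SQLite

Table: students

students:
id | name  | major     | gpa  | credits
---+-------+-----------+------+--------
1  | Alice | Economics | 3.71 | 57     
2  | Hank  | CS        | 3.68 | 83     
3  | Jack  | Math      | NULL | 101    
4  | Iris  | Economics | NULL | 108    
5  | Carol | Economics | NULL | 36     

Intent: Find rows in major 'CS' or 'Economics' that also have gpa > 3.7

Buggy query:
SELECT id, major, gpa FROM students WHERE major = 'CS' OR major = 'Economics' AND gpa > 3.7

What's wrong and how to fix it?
Bug: AND binds tighter than OR, so this parses as major = 'CS' OR (major = 'Economics' AND gpa > 3.7)

Fix: Add parentheses around the OR so the AND applies to both alternatives

Corrected query:
SELECT id, major, gpa FROM students WHERE (major = 'CS' OR major = 'Economics') AND gpa > 3.7

Result:
id | major     | gpa 
---+-----------+-----
1  | Economics | 3.71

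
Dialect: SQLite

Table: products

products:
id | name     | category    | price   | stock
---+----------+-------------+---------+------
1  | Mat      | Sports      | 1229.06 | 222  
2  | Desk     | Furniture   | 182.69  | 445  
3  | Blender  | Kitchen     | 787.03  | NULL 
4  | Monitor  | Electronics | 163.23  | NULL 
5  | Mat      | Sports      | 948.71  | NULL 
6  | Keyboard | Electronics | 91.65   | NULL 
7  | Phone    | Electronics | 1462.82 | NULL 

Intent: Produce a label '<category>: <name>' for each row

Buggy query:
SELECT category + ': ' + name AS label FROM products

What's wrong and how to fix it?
Bug: '+' is numeric addition; on text columns SQLite converts them to 0 instead of concatenating

Fix: Use the || operator for string concatenation

Corrected query:
SELECT category || ': ' || name AS label FROM products

Result:
label                
---------------------
Sports: Mat          
Furniture: Desk      
Kitchen: Blender     
Electronics: Monitor 
Sports: Mat          
Electronics: Keyboard
Electronics: Phone   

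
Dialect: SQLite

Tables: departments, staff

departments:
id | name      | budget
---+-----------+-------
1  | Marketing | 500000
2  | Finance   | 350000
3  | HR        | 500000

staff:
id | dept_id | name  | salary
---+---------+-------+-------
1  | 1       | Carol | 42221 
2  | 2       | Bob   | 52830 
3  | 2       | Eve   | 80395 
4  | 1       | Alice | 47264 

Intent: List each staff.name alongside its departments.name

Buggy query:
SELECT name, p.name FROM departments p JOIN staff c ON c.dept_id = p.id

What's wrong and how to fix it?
Bug: 'name' exists in both joined tables, so the database can't tell which one is meant

Fix: Qualify the column with its table alias (c.name)

Corrected query:
SELECT c.name, p.name FROM departments p JOIN staff c ON c.dept_id = p.id

Result:
name  | name     
------+----------
Carol | Marketing
Bob   | Finance  
Eve   | Finance  
Alice | Marketing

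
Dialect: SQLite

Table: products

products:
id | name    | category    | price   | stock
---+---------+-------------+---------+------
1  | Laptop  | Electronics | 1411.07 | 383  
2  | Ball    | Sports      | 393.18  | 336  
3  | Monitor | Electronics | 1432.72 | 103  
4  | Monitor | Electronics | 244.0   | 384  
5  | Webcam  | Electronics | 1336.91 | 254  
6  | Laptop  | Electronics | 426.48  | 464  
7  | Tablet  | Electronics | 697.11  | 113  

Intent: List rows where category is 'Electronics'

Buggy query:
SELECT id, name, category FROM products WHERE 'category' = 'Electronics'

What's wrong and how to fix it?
Bug: 'category' in single quotes is a string literal, not the column; the comparison is literal-vs-literal and never true

Fix: Reference the column as category without single quotes

Corrected query:
SELECT id, name, category FROM products WHERE category = 'Electronics'

Result:
id | name    | category   
---+---------+------------
1  | Laptop  | Electronics
3  | Monitor | Electronics
4  | Monitor | Electronics
5  | Webcam  | Electronics
6  | Laptop  | Electronics
7  | Tablet  | Electronics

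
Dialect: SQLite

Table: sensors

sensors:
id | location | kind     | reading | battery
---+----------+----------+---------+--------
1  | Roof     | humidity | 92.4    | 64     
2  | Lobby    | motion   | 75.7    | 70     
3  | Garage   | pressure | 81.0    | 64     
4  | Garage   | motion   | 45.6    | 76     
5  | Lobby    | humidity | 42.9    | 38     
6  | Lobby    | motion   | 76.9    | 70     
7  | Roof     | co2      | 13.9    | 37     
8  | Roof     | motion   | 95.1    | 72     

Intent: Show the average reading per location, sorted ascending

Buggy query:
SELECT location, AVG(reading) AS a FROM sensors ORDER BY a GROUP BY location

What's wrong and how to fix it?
Bug: GROUP BY must precede ORDER BY

Fix: Move ORDER BY to the end, after GROUP BY

Corrected query:
SELECT location, AVG(reading) AS a FROM sensors GROUP BY location ORDER BY a

Result:
location | a        
---------+----------
Garage   | 63.3     
Lobby    | 65.166667
Roof     | 67.133333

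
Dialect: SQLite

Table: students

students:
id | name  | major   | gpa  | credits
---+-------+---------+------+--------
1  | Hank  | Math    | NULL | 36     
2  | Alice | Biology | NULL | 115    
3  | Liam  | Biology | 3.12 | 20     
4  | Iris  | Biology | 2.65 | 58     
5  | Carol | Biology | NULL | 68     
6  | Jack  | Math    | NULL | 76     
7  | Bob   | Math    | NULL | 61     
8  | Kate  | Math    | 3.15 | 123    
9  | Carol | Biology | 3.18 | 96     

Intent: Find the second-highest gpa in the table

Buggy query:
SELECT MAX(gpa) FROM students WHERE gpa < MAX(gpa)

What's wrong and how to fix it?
Bug: MAX(gpa) on the right of the comparison is an aggregate-in-WHERE error

Fix: Put the inner MAX in a scalar subquery

Corrected query:
SELECT MAX(gpa) FROM students WHERE gpa < (SELECT MAX(gpa) FROM students)

Result:
MAX(gpa)
--------
3.15    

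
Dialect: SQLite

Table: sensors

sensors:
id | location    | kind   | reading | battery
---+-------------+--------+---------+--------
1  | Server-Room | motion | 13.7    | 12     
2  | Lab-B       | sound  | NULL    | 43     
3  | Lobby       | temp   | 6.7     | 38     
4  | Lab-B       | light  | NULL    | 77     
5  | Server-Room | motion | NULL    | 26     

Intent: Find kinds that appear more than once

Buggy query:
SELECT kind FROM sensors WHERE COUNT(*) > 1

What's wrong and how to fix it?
Bug: WHERE can't reference COUNT(*); aggregates are computed after WHERE

Fix: Group first, then use HAVING for the count condition

Corrected query:
SELECT kind FROM sensors GROUP BY kind HAVING COUNT(*) > 1

Result:
kind  
------
motion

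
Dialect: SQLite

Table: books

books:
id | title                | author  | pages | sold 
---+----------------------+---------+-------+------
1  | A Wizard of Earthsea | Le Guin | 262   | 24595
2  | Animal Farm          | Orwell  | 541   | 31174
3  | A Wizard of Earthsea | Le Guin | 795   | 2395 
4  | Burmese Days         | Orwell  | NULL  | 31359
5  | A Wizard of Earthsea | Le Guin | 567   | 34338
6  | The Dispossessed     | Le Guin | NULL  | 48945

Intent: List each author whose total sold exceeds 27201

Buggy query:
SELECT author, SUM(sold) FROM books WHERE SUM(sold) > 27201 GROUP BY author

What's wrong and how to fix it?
Bug: Aggregate functions cannot appear in a WHERE clause

Fix: Move the aggregate condition to a HAVING clause

Corrected query:
SELECT author, SUM(sold) FROM books GROUP BY author HAVING SUM(sold) > 27201

Result:
author  | SUM(sold)
--------+----------
Le Guin | 110273   
Orwell  | 62533    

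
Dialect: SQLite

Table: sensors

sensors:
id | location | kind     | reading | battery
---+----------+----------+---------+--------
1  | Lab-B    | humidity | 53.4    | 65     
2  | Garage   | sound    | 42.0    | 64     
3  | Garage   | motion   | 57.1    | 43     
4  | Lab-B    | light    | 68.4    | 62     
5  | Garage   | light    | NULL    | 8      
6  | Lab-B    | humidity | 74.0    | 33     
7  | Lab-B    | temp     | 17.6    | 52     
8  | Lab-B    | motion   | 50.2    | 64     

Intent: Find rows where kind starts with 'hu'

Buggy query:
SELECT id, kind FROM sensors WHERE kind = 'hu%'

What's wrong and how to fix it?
Bug: Wildcards only work with LIKE; '=' treats '%' as a literal character

Fix: Replace '=' with LIKE so 'hu%' is treated as a pattern

Corrected query:
SELECT id, kind FROM sensors WHERE kind LIKE 'hu%'

Result:
id | kind    
---+---------
1  | humidity
6  | humidity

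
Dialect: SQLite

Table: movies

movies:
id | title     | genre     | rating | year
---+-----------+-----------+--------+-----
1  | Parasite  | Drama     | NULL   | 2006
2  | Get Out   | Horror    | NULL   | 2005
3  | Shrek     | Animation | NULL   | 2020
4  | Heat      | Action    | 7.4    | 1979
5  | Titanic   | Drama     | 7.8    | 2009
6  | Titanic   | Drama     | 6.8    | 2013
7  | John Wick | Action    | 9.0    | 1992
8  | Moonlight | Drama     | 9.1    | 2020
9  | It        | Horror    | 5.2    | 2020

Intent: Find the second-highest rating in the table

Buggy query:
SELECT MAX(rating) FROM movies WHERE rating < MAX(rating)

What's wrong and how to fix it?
Bug: The inner MAX is an aggregate inside WHERE, which is not allowed

Fix: Compute the overall MAX in a subquery, then take MAX of rows below it

Corrected query:
SELECT MAX(rating) FROM movies WHERE rating < (SELECT MAX(rating) FROM movies)

Result:
MAX(rating)
-----------
9          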